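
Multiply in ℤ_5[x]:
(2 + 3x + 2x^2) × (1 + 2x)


Expand and collect like terms; reduce coefficients mod 5:
x^0: 2·1 = 2 ≡ 2 (mod 5)
x^1: 2·2 + 3·1 = 7 ≡ 2 (mod 5)
x^2: 3·2 + 2·1 = 8 ≡ 3 (mod 5)
x^3: 2·2 = 4 ≡ 4 (mod 5)
Result: 2 + 2x + 3x^2 + 4x^3

f · g = 2 + 2x + 3x^2 + 4x^3


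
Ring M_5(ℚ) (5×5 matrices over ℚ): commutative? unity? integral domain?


Matrix multiplication is non-commutative for n ≥ 2; the identity matrix I is the unity; singular matrices give zero divisors, so not an integral domain
Commutative: No
Integral domain: No
Has unity: Yes

M_5(ℚ) (5×5 matrices over ℚ): Commutative=No, Unity=Yes


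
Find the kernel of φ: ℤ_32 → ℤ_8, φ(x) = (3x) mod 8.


Kernel = preimage of identity
ker(φ) = {x ∈ ℤ_32 : 3x ≡ 0 (mod 8)}. Since 8 | 32, φ is well-defined. The kernel is the cyclic subgroup ⟨8⟩ of ℤ_32 (order 4), i.e. {0, 8, 16, 24}

ker(φ) = {0, 8, 16, 24}


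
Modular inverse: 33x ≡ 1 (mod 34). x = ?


Use the extended Euclidean algorithm to write 1 = 33·s + 34·t; then s mod 34 is the inverse.
Euclidean algorithm:
  33 = 0·34 + 33
  34 = 1·33 + 1
  33 = 33·1 + 0
gcd(33,34) = 1
Back-substitution gives: 33·(-1) + 34·(1) = 1
So 33⁻¹ ≡ -1 ≡ 33 (mod 34)
Check: 33 × 33 = 1089 ≡ 1 (mod 34) ✓

33⁻¹ ≡ 33 (mod 34)


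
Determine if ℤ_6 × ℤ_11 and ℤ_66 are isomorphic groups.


Comparing ℤ_6 × ℤ_11 and ℤ_66:
gcd(6,11) = 1, so ℤ_6 × ℤ_11 ≅ ℤ_66 (CRT)

Yes, ℤ_6 × ℤ_11 ≅ ℤ_66


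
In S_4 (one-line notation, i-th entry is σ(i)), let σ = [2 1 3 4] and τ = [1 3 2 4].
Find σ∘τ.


σ∘τ: apply τ first, then σ
1 →τ 1 →σ 2
2 →τ 3 →σ 3
3 →τ 2 →σ 1
4 →τ 4 →σ 4

σ∘τ = [2 3 1 4]


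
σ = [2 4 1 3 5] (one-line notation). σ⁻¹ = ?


To find σ⁻¹, swap domain and range:
σ(1) = 2 → σ⁻¹(2) = 1
σ(2) = 4 → σ⁻¹(4) = 2
σ(3) = 1 → σ⁻¹(1) = 3
σ(4) = 3 → σ⁻¹(3) = 4
σ(5) = 5 → σ⁻¹(5) = 5

σ⁻¹ = [3 1 4 2 5]


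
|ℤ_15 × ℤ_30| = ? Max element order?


|ℤ_15 × ℤ_30| = 15 × 30 = 450
Max element order = lcm(15,30) = 30
Cyclic? No (gcd=15)

|ℤ_15×ℤ_30| = 450, max element order = 30


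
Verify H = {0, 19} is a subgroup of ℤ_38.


Subgroup test for H = {0, 19} in (ℤ_38, +):
(1) 0 ∈ H? Yes
(2) Closure: for all a,b ∈ H, (a+b) mod 38 ∈ H? Yes
(3) Inverses: for all a ∈ H, -a mod 38 ∈ H? Yes

Yes, H is a subgroup of ℤ_38


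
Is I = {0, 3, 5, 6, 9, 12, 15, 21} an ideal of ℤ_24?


Check ideal conditions for I = {0, 3, 5, 6, 9, 12, 15, 21} in ℤ_24:
(1) I is an additive subgroup? No
(2) For r ∈ ℤ_24 and a ∈ I: r·a ∈ I? No  [counterexample: r=2, a=5, r·a mod 24 = 10 ∉ I]

No, I is not an ideal of ℤ_24


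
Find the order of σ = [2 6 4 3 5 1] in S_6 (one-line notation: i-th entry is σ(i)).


Cycle decomposition: (1 2 6) (3 4)
Cycle lengths: 3, 2
Order = lcm(3, 2) = 6

ord(σ) = 6


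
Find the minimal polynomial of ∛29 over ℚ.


∛29 satisfies x³ - 29 = 0, irreducible over ℚ (no rational root; 29 is not a perfect cube)

Minimal polynomial: x³ - 29


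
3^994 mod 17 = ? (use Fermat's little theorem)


Fermat's little theorem: if p is prime and gcd(a,p)=1, then a^(p-1) ≡ 1 (mod p)
p = 17 is prime, gcd(3,17) = 1
Reduce exponent: 994 mod 16 = 2
So 3^994 ≡ 3^2 (mod 17)
3^2 mod 17 = 9

3^994 ≡ 9 (mod 17)


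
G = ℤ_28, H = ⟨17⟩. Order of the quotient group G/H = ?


|⟨17⟩| = n / gcd(17, 28) = 28 / 1 = 28
H is normal (ℤ_28 is abelian).
|G/H| = |G| / |H| = 28 / 28 = 1

|G/H| = 1


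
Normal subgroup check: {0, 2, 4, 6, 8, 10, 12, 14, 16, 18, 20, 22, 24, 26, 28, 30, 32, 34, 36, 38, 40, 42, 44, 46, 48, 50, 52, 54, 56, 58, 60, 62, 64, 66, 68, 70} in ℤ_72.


H = {0, 2, 4, 6, 8, 10, 12, 14, 16, 18, 20, 22, 24, 26, 28, 30, 32, 34, 36, 38, 40, 42, 44, 46, 48, 50, 52, 54, 56, 58, 60, 62, 64, 66, 68, 70} in ℤ_72
ℤ_72 is abelian; every subgroup of an abelian group is normal

Yes, normal subgroup


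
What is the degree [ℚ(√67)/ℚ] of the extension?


√67 has minimal polynomial x² - 67 (irreducible over ℚ since 67 is squarefree)

[ℚ(√67)/ℚ] = 2


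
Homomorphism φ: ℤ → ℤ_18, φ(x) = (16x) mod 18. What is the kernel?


Kernel = preimage of identity
ker(φ) = {x ∈ ℤ : 16x ≡ 0 (mod 18)}. gcd(16,18) = 2, so 16x ≡ 0 (mod 18) ⟺ x ≡ 0 (mod 18/2 = 9). Hence ker(φ) = 9ℤ

ker(φ) = 9ℤ


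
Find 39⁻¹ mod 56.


Use the extended Euclidean algorithm to write 1 = 39·s + 56·t; then s mod 56 is the inverse.
Euclidean algorithm:
  39 = 0·56 + 39
  56 = 1·39 + 17
  39 = 2·17 + 5
  17 = 3·5 + 2
  5 = 2·2 + 1
  2 = 2·1 + 0
gcd(39,56) = 1
Back-substitution gives: 39·(23) + 56·(-16) = 1
So 39⁻¹ ≡ 23 ≡ 23 (mod 56)
Check: 39 × 23 = 897 ≡ 1 (mod 56) ✓

39⁻¹ ≡ 23 (mod 56)


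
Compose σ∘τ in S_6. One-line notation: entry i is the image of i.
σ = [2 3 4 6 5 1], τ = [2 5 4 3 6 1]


σ∘τ: apply τ first, then σ
1 →τ 2 →σ 3
2 →τ 5 →σ 5
3 →τ 4 →σ 6
4 →τ 3 →σ 4
5 →τ 6 →σ 1
6 →τ 1 →σ 2

σ∘τ = [3 5 6 4 1 2]


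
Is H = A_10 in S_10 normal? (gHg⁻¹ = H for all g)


H = A_10 in S_10
A_10 has index 2 in S_10, and every subgroup of index 2 is normal

Yes, normal subgroup


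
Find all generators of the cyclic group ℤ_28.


g generates ℤ_n iff gcd(g,n) = 1
Prime factors of 28: 2, 7
Generators are g ∈ {1,...,27} not divisible by any of these primes.
Generators: {1, 3, 5, 9, 11, 13, 15, 17, 19, 23, 25, 27}
Number of generators = φ(28) = 12

Generators of ℤ_28 = {1, 3, 5, 9, 11, 13, 15, 17, 19, 23, 25, 27}


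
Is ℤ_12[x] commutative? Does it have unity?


ℤ_12 has zero divisors (2·6 ≡ 0), and these lift to constant zero divisors in ℤ_12[x]; so not an integral domain
Commutative: Yes
Integral domain: No
Has unity: Yes

ℤ_12[x]: Commutative=Yes, Unity=Yes


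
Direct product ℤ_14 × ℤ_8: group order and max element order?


|ℤ_14 × ℤ_8| = 14 × 8 = 112
Max element order = lcm(14,8) = 56
Cyclic? No (gcd=2)

|ℤ_14×ℤ_8| = 112, max element order = 56


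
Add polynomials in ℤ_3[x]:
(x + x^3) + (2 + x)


Add coefficients mod 3:
x^0: 0 + 2 = 2 (mod 3)
x^1: 1 + 1 = 2 (mod 3)
x^2: 0 + 0 = 0 (mod 3)
x^3: 1 + 0 = 1 (mod 3)
Result: 2 + 2x + x^3

f + g = 2 + 2x + x^3


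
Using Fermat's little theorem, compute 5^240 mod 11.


Fermat's little theorem: if p is prime and gcd(a,p)=1, then a^(p-1) ≡ 1 (mod p)
p = 11 is prime, gcd(5,11) = 1
Reduce exponent: 240 mod 10 = 0
So 5^240 ≡ 5^0 (mod 11)
5^0 = 1

5^240 ≡ 1 (mod 11)


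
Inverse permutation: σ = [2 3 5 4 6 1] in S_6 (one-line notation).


To find σ⁻¹, swap domain and range:
σ(1) = 2 → σ⁻¹(2) = 1
σ(2) = 3 → σ⁻¹(3) = 2
σ(3) = 5 → σ⁻¹(5) = 3
σ(4) = 4 → σ⁻¹(4) = 4
σ(5) = 6 → σ⁻¹(6) = 5
σ(6) = 1 → σ⁻¹(1) = 6

σ⁻¹ = [6 1 2 4 3 5]


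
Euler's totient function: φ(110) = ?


Factor n: 110 = 2 × 5 × 11
φ(n) = n · ∏(1 - 1/p) over distinct primes p | n
φ(110) = 110 · (1 - 1/2) · (1 - 1/5) · (1 - 1/11) = 40

φ(110) = 40


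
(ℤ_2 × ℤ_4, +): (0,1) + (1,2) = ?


Operation: componentwise addition mod (2, 4)
(0,1) + (1,2) = ((a₁+b₁) mod 2, (a₂+b₂) mod 4) with a = (0,1), b = (1,2)

(0,1) + (1,2) = (1,3)


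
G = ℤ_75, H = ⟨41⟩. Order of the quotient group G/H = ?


|⟨41⟩| = n / gcd(41, 75) = 75 / 1 = 75
H is normal (ℤ_75 is abelian).
|G/H| = |G| / |H| = 75 / 75 = 1

|G/H| = 1


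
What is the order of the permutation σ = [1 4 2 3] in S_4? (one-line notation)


Cycle decomposition: (2 4 3)
Cycle lengths: 3
Order = lcm(3) = 3

ord(σ) = 3


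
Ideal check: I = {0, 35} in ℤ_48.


Check ideal conditions for I = {0, 35} in ℤ_48:
(1) I is an additive subgroup? No
(2) For r ∈ ℤ_48 and a ∈ I: r·a ∈ I? No  [counterexample: r=2, a=35, r·a mod 48 = 22 ∉ I]

No, I is not an ideal of ℤ_48


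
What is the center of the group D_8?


Z(G) = {g ∈ G | gx = xg for all x ∈ G}
For even n, Z(D_n) = {e, r^(n/2)}: the 180° rotation r^4 commutes with every reflection and rotation

Z(D_8) = {e, r^4}


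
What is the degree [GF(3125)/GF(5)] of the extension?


GF(3125) = GF(5^5), so the extension degree is 5

[GF(3125)/GF(5)] = 5


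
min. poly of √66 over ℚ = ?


√66 satisfies x² - 66 = 0, irreducible over ℚ since 66 is squarefree

Minimal polynomial: x² - 66


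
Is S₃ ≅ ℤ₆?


Comparing S₃ and ℤ₆:
S₃ is non-abelian, ℤ₆ is abelian

No, S₃ ≇ ℤ₆


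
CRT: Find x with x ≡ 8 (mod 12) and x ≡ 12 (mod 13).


m₁ = 12, m₂ = 13, gcd = 1, so CRT applies. M = m₁·m₂ = 156
Let M₁ = M/m₁ = 13, M₂ = M/m₂ = 12
Find y₁ ≡ M₁⁻¹ (mod m₁): 13⁻¹ ≡ 1 (mod 12)
Find y₂ ≡ M₂⁻¹ (mod m₂): 12⁻¹ ≡ 12 (mod 13)
x = a₁·M₁·y₁ + a₂·M₂·y₂ = 8·13·1 + 12·12·12 = 1832
Reduce mod 156: x ≡ 116
Check: 116 mod 12 = 8 ✓, 116 mod 13 = 12 ✓

x ≡ 116 (mod 156)


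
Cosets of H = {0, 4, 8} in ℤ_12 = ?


H = {0, 4, 8}, |H| = 3
Number of cosets = |G|/|H| = 12/3 = 4
0 + H = {0, 4, 8}
1 + H = {1, 5, 9}
2 + H = {2, 6, 10}
3 + H = {3, 7, 11}

Cosets: 0+H={0,4,8}; 1+H={1,5,9}; 2+H={2,6,10}; 3+H={3,7,11}


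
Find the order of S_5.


|S_n| = n! (number of permutations of n symbols)
|S_5| = 5! = 120

|S_5| = 120


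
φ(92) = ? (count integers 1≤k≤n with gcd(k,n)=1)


Factor n: 92 = 2^2 × 23
φ(n) = n · ∏(1 - 1/p) over distinct primes p | n
φ(92) = 92 · (1 - 1/2) · (1 - 1/23) = 44

φ(92) = 44


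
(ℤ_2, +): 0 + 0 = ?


Operation: addition mod 2
0 + 0 = (a + b) mod 2 with a = 0, b = 0

0 + 0 = 0


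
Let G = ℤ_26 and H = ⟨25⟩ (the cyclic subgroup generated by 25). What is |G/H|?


|⟨25⟩| = n / gcd(25, 26) = 26 / 1 = 26
H is normal (ℤ_26 is abelian).
|G/H| = |G| / |H| = 26 / 26 = 1

|G/H| = 1


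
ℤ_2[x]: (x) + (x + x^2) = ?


Add coefficients mod 2:
x^0: 0 + 0 = 0 (mod 2)
x^1: 1 + 1 = 0 (mod 2)
x^2: 0 + 1 = 1 (mod 2)
Result: x^2

f + g = x^2


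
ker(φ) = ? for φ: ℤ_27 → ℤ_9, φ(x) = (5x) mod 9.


Kernel = preimage of identity
ker(φ) = {x ∈ ℤ_27 : 5x ≡ 0 (mod 9)}. Since 9 | 27, φ is well-defined. The kernel is the cyclic subgroup ⟨9⟩ of ℤ_27 (order 3), i.e. {0, 9, 18}

ker(φ) = {0, 9, 18}


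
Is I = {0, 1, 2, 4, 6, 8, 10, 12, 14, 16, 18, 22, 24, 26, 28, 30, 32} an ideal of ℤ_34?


Check ideal conditions for I = {0, 1, 2, 4, 6, 8, 10, 12, 14, 16, 18, 22, 24, 26, 28, 30, 32} in ℤ_34:
(1) I is an additive subgroup? No
(2) For r ∈ ℤ_34 and a ∈ I: r·a ∈ I? No  [counterexample: r=2, a=10, r·a mod 34 = 20 ∉ I]

No, I is not an ideal of ℤ_34


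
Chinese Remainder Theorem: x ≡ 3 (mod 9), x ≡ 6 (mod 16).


m₁ = 9, m₂ = 16, gcd = 1, so CRT applies. M = m₁·m₂ = 144
Let M₁ = M/m₁ = 16, M₂ = M/m₂ = 9
Find y₁ ≡ M₁⁻¹ (mod m₁): 16⁻¹ ≡ 4 (mod 9)
Find y₂ ≡ M₂⁻¹ (mod m₂): 9⁻¹ ≡ 9 (mod 16)
x = a₁·M₁·y₁ + a₂·M₂·y₂ = 3·16·4 + 6·9·9 = 678
Reduce mod 144: x ≡ 102
Check: 102 mod 9 = 3 ✓, 102 mod 16 = 6 ✓

x ≡ 102 (mod 144)


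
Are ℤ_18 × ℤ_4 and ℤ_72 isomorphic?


Comparing ℤ_18 × ℤ_4 and ℤ_72:
gcd(18,4) = 2 ≠ 1. Max element order in ℤ_18×ℤ_4 is lcm(18,4) = 36 < 72, so it has no element of order 72

No, ℤ_18 × ℤ_4 ≇ ℤ_72


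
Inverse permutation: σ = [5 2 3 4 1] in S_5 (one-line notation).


To find σ⁻¹, swap domain and range:
σ(1) = 5 → σ⁻¹(5) = 1
σ(2) = 2 → σ⁻¹(2) = 2
σ(3) = 3 → σ⁻¹(3) = 3
σ(4) = 4 → σ⁻¹(4) = 4
σ(5) = 1 → σ⁻¹(1) = 5

σ⁻¹ = [5 2 3 4 1]


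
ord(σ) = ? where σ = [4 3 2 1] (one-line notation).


Cycle decomposition: (1 4) (2 3)
Cycle lengths: 2, 2
Order = lcm(2, 2) = 2

ord(σ) = 2


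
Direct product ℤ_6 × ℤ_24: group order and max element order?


|ℤ_6 × ℤ_24| = 6 × 24 = 144
Max element order = lcm(6,24) = 24
Cyclic? No (gcd=6)

|ℤ_6×ℤ_24| = 144, max element order = 24


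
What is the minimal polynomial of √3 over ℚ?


√3 satisfies x² - 3 = 0, irreducible over ℚ since 3 is squarefree

Minimal polynomial: x² - 3


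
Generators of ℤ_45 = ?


g generates ℤ_n iff gcd(g,n) = 1
Prime factors of 45: 3, 5
Generators are g ∈ {1,...,44} not divisible by any of these primes.
Generators: {1, 2, 4, 7, 8, 11, 13, 14, 16, 17, 19, 22, 23, 26, 28, 29, 31, 32, 34, 37, 38, 41, 43, 44}
Number of generators = φ(45) = 24

Generators of ℤ_45 = {1, 2, 4, 7, 8, 11, 13, 14, 16, 17, 19, 22, 23, 26, 28, 29, 31, 32, 34, 37, 38, 41, 43, 44}


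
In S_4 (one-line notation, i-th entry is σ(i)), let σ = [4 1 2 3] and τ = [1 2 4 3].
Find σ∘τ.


σ∘τ: apply τ first, then σ
1 →τ 1 →σ 4
2 →τ 2 →σ 1
3 →τ 4 →σ 3
4 →τ 3 →σ 2

σ∘τ = [4 1 3 2]


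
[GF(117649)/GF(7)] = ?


GF(117649) = GF(7^6), so the extension degree is 6

[GF(117649)/GF(7)] = 6


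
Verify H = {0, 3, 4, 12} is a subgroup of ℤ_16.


Subgroup test for H = {0, 3, 4, 12} in (ℤ_16, +):
(1) 0 ∈ H? Yes
(2) Closure: for all a,b ∈ H, (a+b) mod 16 ∈ H? No  [counterexample: 3 + 3 = 6 ∉ H]
(3) Inverses: for all a ∈ H, -a mod 16 ∈ H? No

No, H is not a subgroup of ℤ_16


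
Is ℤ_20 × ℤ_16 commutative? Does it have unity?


Direct product ring; commutative with unity (1,1); but (1,0)·(0,1) = (0,0) gives zero divisors, so not an integral domain
Commutative: Yes
Integral domain: No
Has unity: Yes

ℤ_20 × ℤ_16: Commutative=Yes, Unity=Yes


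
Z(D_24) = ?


Z(G) = {g ∈ G | gx = xg for all x ∈ G}
For even n, Z(D_n) = {e, r^(n/2)}: the 180° rotation r^12 commutes with every reflection and rotation

Z(D_24) = {e, r^12}


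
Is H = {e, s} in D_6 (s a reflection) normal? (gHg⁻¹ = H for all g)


H = {e, s} in D_6 (s a reflection)
r·s·r⁻¹ = sr⁻² ≠ s for n ≥ 3, so {e, s} is not closed under conjugation

No, not a normal subgroup


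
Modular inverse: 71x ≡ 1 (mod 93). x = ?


Use the extended Euclidean algorithm to write 1 = 71·s + 93·t; then s mod 93 is the inverse.
Euclidean algorithm:
  71 = 0·93 + 71
  93 = 1·71 + 22
  71 = 3·22 + 5
  22 = 4·5 + 2
  5 = 2·2 + 1
  2 = 2·1 + 0
gcd(71,93) = 1
Back-substitution gives: 71·(38) + 93·(-29) = 1
So 71⁻¹ ≡ 38 ≡ 38 (mod 93)
Check: 71 × 38 = 2698 ≡ 1 (mod 93) ✓

71⁻¹ ≡ 38 (mod 93)


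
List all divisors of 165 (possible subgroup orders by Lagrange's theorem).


Lagrange's theorem: |H| divides |G|
|G| = 165
Divisors of 165: 1, 3, 5, 11, 15, 33, 55, 165

Possible subgroup orders: {1, 3, 5, 11, 15, 33, 55, 165}


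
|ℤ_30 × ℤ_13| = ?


|A × B| = |A| · |B|
|ℤ_30 × ℤ_13| = 30 × 13 = 390

|ℤ_30 × ℤ_13| = 390


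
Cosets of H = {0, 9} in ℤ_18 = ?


H = {0, 9}, |H| = 2
Number of cosets = |G|/|H| = 18/2 = 9
0 + H = {0, 9}
1 + H = {1, 10}
2 + H = {2, 11}
3 + H = {3, 12}
4 + H = {4, 13}
5 + H = {5, 14}
6 + H = {6, 15}
7 + H = {7, 16}
8 + H = {8, 17}

Cosets: 0+H={0,9}; 1+H={1,10}; 2+H={2,11}; 3+H={3,12}; 4+H={4,13}; 5+H={5,14}; 6+H={6,15}; 7+H={7,16}; 8+H={8,17}


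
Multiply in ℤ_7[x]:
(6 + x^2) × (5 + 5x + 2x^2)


Expand and collect like terms; reduce coefficients mod 7:
x^0: 6·5 = 30 ≡ 2 (mod 7)
x^1: 6·5 + 0·5 = 30 ≡ 2 (mod 7)
x^2: 6·2 + 0·5 + 1·5 = 17 ≡ 3 (mod 7)
x^3: 0·2 + 1·5 = 5 ≡ 5 (mod 7)
x^4: 1·2 = 2 ≡ 2 (mod 7)
Result: 2 + 2x + 3x^2 + 5x^3 + 2x^4

f · g = 2 + 2x + 3x^2 + 5x^3 + 2x^4


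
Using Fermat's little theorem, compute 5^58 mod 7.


Fermat's little theorem: if p is prime and gcd(a,p)=1, then a^(p-1) ≡ 1 (mod p)
p = 7 is prime, gcd(5,7) = 1
Reduce exponent: 58 mod 6 = 4
So 5^58 ≡ 5^4 (mod 7)
5^4 mod 7 = 2

5^58 ≡ 2 (mod 7)


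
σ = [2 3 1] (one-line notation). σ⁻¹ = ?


To find σ⁻¹, swap domain and range:
σ(1) = 2 → σ⁻¹(2) = 1
σ(2) = 3 → σ⁻¹(3) = 2
σ(3) = 1 → σ⁻¹(1) = 3

σ⁻¹ = [3 1 2]


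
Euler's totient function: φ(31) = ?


Factor n: 31 = 31
φ(n) = n · ∏(1 - 1/p) over distinct primes p | n
φ(31) = 31 · (1 - 1/31) = 30

φ(31) = 30


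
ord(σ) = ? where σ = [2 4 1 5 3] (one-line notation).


Cycle decomposition: (1 2 4 5 3)
Cycle lengths: 5
Order = lcm(5) = 5

ord(σ) = 5


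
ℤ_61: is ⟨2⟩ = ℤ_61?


g generates ℤ_n iff gcd(g, n) = 1
gcd(2, 61) = 1
Since gcd = 1, 2 is a generator.

Yes, 2 generates ℤ_61


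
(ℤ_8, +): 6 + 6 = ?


Operation: addition mod 8
6 + 6 = (a + b) mod 8 with a = 6, b = 6

6 + 6 = 4


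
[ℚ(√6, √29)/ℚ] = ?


[ℚ(√6,√29):ℚ] = [ℚ(√6,√29):ℚ(√6)]·[ℚ(√6):ℚ] = 2·2 = 4

[ℚ(√6, √29)/ℚ] = 4


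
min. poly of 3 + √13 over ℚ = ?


Let α = 3 + √13. Then α - 3 = √13, so (α - 3)² = 13, giving α² - 6α - 4 = 0. Degree 2 and α ∉ ℚ, so this is the minimal polynomial.

Minimal polynomial: x² - 6x - 4


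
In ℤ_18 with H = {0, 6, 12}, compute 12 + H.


12 + H = {12 + h (mod 18) : h ∈ H}
12+0=12, 12+6=0, 12+12=6
12 + H = {0, 6, 12} = 0 + H

12 + H = {0, 6, 12}


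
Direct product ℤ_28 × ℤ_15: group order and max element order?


|ℤ_28 × ℤ_15| = 28 × 15 = 420
Max element order = lcm(28,15) = 420
Cyclic? Yes (gcd=1)

|ℤ_28×ℤ_15| = 420, max element order = 420


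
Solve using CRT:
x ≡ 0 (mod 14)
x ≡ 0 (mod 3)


m₁ = 14, m₂ = 3, gcd = 1, so CRT applies. M = m₁·m₂ = 42
Let M₁ = M/m₁ = 3, M₂ = M/m₂ = 14
Find y₁ ≡ M₁⁻¹ (mod m₁): 3⁻¹ ≡ 5 (mod 14)
Find y₂ ≡ M₂⁻¹ (mod m₂): 14⁻¹ ≡ 2 (mod 3)
x = a₁·M₁·y₁ + a₂·M₂·y₂ = 0·3·5 + 0·14·2 = 0
Reduce mod 42: x ≡ 0
Check: 0 mod 14 = 0 ✓, 0 mod 3 = 0 ✓

x ≡ 0 (mod 42)


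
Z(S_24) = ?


Z(G) = {g ∈ G | gx = xg for all x ∈ G}
S_n is non-abelian for n ≥ 3; Z(S_24) is trivial

Z(S_24) = {e}


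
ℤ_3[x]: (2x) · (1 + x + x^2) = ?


Expand and collect like terms; reduce coefficients mod 3:
x^0: 0·1 = 0 ≡ 0 (mod 3)
x^1: 0·1 + 2·1 = 2 ≡ 2 (mod 3)
x^2: 0·1 + 2·1 = 2 ≡ 2 (mod 3)
x^3: 2·1 = 2 ≡ 2 (mod 3)
Result: 2x + 2x^2 + 2x^3

f · g = 2x + 2x^2 + 2x^3


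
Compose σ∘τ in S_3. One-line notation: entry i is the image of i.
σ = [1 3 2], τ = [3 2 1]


σ∘τ: apply τ first, then σ
1 →τ 3 →σ 2
2 →τ 2 →σ 3
3 →τ 1 →σ 1

σ∘τ = [2 3 1]


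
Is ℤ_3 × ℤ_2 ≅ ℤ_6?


Comparing ℤ_3 × ℤ_2 and ℤ_6:
gcd(3,2) = 1, so ℤ_3 × ℤ_2 ≅ ℤ_6 (CRT)

Yes, ℤ_3 × ℤ_2 ≅ ℤ_6


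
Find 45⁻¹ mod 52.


Use the extended Euclidean algorithm to write 1 = 45·s + 52·t; then s mod 52 is the inverse.
Euclidean algorithm:
  45 = 0·52 + 45
  52 = 1·45 + 7
  45 = 6·7 + 3
  7 = 2·3 + 1
  3 = 3·1 + 0
gcd(45,52) = 1
Back-substitution gives: 45·(-15) + 52·(13) = 1
So 45⁻¹ ≡ -15 ≡ 37 (mod 52)
Check: 45 × 37 = 1665 ≡ 1 (mod 52) ✓

45⁻¹ ≡ 37 (mod 52)


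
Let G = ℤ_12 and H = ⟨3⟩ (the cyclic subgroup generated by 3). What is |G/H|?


|⟨3⟩| = n / gcd(3, 12) = 12 / 3 = 4
H is normal (ℤ_12 is abelian).
|G/H| = |G| / |H| = 12 / 4 = 3

|G/H| = 3


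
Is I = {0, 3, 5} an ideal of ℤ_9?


Check ideal conditions for I = {0, 3, 5} in ℤ_9:
(1) I is an additive subgroup? No
(2) For r ∈ ℤ_9 and a ∈ I: r·a ∈ I? No  [counterexample: r=2, a=3, r·a mod 9 = 6 ∉ I]

No, I is not an ideal of ℤ_9


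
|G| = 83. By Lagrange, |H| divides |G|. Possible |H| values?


Lagrange's theorem: |H| divides |G|
|G| = 83
Divisors of 83: 1, 83

Possible subgroup orders: {1, 83}


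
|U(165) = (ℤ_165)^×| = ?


U(n) is the group of units mod n; |U(n)| = φ(n)
|U(165)| = φ(165) = 80

|U(165) = (ℤ_165)^×| = 80


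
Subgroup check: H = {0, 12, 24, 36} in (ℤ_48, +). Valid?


Subgroup test for H = {0, 12, 24, 36} in (ℤ_48, +):
(1) 0 ∈ H? Yes
(2) Closure: for all a,b ∈ H, (a+b) mod 48 ∈ H? Yes
(3) Inverses: for all a ∈ H, -a mod 48 ∈ H? Yes

Yes, H is a subgroup of ℤ_48


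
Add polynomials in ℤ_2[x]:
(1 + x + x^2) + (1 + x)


Add coefficients mod 2:
x^0: 1 + 1 = 0 (mod 2)
x^1: 1 + 1 = 0 (mod 2)
x^2: 1 + 0 = 1 (mod 2)
Result: x^2

f + g = x^2


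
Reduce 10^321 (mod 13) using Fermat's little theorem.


Fermat's little theorem: if p is prime and gcd(a,p)=1, then a^(p-1) ≡ 1 (mod p)
p = 13 is prime, gcd(10,13) = 1
Reduce exponent: 321 mod 12 = 9
So 10^321 ≡ 10^9 (mod 13)
10^9 mod 13 = 12

10^321 ≡ 12 (mod 13)


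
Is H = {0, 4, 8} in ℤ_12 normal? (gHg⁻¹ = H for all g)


H = {0, 4, 8} in ℤ_12
ℤ_12 is abelian; every subgroup of an abelian group is normal

Yes, normal subgroup


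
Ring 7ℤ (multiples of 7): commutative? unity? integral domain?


7ℤ is a commutative ring under +,× but has no multiplicative identity (1 ∉ 7ℤ); it has no zero divisors, but without unity it is not an integral domain
Commutative: Yes
Integral domain: No
Has unity: No

7ℤ (multiples of 7): Commutative=Yes, Unity=No


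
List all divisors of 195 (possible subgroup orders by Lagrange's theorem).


Lagrange's theorem: |H| divides |G|
|G| = 195
Divisors of 195: 1, 3, 5, 13, 15, 39, 65, 195

Possible subgroup orders: {1, 3, 5, 13, 15, 39, 65, 195}


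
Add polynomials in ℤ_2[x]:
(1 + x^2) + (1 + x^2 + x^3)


Add coefficients mod 2:
x^0: 1 + 1 = 0 (mod 2)
x^1: 0 + 0 = 0 (mod 2)
x^2: 1 + 1 = 0 (mod 2)
x^3: 0 + 1 = 1 (mod 2)
Result: x^3

f + g = x^3


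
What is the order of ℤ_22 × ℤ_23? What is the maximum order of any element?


|ℤ_22 × ℤ_23| = 22 × 23 = 506
Max element order = lcm(22,23) = 506
Cyclic? Yes (gcd=1)

|ℤ_22×ℤ_23| = 506, max element order = 506


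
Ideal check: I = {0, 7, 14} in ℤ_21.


Check ideal conditions for I = {0, 7, 14} in ℤ_21:
(1) I is an additive subgroup? Yes
(2) For r ∈ ℤ_21 and a ∈ I: r·a ∈ I? Yes

Yes, I is an ideal of ℤ_21


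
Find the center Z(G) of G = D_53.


Z(G) = {g ∈ G | gx = xg for all x ∈ G}
For odd n, Z(D_n) = {e}: no nontrivial rotation commutes with all reflections

Z(D_53) = {e}


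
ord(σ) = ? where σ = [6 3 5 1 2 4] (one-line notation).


Cycle decomposition: (1 6 4) (2 3 5)
Cycle lengths: 3, 3
Order = lcm(3, 3) = 3

ord(σ) = 3


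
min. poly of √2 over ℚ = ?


√2 satisfies x² - 2 = 0, irreducible over ℚ since 2 is squarefree

Minimal polynomial: x² - 2


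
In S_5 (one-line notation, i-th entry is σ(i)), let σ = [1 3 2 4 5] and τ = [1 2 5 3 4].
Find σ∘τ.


σ∘τ: apply τ first, then σ
1 →τ 1 →σ 1
2 →τ 2 →σ 3
3 →τ 5 →σ 5
4 →τ 3 →σ 2
5 →τ 4 →σ 4

σ∘τ = [1 3 5 2 4]


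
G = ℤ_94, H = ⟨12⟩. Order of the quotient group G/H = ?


|⟨12⟩| = n / gcd(12, 94) = 94 / 2 = 47
H is normal (ℤ_94 is abelian).
|G/H| = |G| / |H| = 94 / 47 = 2

|G/H| = 2


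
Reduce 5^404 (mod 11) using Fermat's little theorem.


Fermat's little theorem: if p is prime and gcd(a,p)=1, then a^(p-1) ≡ 1 (mod p)
p = 11 is prime, gcd(5,11) = 1
Reduce exponent: 404 mod 10 = 4
So 5^404 ≡ 5^4 (mod 11)
5^4 mod 11 = 9

5^404 ≡ 9 (mod 11)


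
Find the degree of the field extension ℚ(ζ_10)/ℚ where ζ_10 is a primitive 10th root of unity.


[ℚ(ζ_n):ℚ] = deg Φ_n(x) = φ(n). Here φ(10) = 4

[ℚ(ζ_10)/ℚ where ζ_10 is a primitive 10th root of unity] = 4


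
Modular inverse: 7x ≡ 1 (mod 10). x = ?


Use the extended Euclidean algorithm to write 1 = 7·s + 10·t; then s mod 10 is the inverse.
Euclidean algorithm:
  7 = 0·10 + 7
  10 = 1·7 + 3
  7 = 2·3 + 1
  3 = 3·1 + 0
gcd(7,10) = 1
Back-substitution gives: 7·(3) + 10·(-2) = 1
So 7⁻¹ ≡ 3 ≡ 3 (mod 10)
Check: 7 × 3 = 21 ≡ 1 (mod 10) ✓

7⁻¹ ≡ 3 (mod 10)


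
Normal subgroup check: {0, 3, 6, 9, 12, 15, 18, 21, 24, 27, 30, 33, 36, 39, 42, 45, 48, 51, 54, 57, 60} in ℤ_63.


H = {0, 3, 6, 9, 12, 15, 18, 21, 24, 27, 30, 33, 36, 39, 42, 45, 48, 51, 54, 57, 60} in ℤ_63
ℤ_63 is abelian; every subgroup of an abelian group is normal

Yes, normal subgroup


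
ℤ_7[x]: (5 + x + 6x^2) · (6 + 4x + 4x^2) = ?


Expand and collect like terms; reduce coefficients mod 7:
x^0: 5·6 = 30 ≡ 2 (mod 7)
x^1: 5·4 + 1·6 = 26 ≡ 5 (mod 7)
x^2: 5·4 + 1·4 + 6·6 = 60 ≡ 4 (mod 7)
x^3: 1·4 + 6·4 = 28 ≡ 0 (mod 7)
x^4: 6·4 = 24 ≡ 3 (mod 7)
Result: 2 + 5x + 4x^2 + 3x^4

f · g = 2 + 5x + 4x^2 + 3x^4


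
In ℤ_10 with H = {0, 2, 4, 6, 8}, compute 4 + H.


4 + H = {4 + h (mod 10) : h ∈ H}
4+0=4, 4+2=6, 4+4=8, 4+6=0, 4+8=2
4 + H = {0, 2, 4, 6, 8} = 0 + H

4 + H = {0, 2, 4, 6, 8}


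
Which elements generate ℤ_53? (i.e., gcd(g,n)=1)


g generates ℤ_n iff gcd(g,n) = 1
Prime factors of 53: 53
Generators are g ∈ {1,...,52} not divisible by any of these primes.
Generators: {1, 2, 3, 4, 5, 6, 7, 8, 9, 10, 11, 12, 13, 14, 15, 16, 17, 18, 19, 20, 21, 22, 23, 24, 25, 26, 27, 28, 29, 30, 31, 32, 33, 34, 35, 36, 37, 38, 39, 40, 41, 42, 43, 44, 45, 46, 47, 48, 49, 50, 51, 52}
Number of generators = φ(53) = 52

Generators of ℤ_53 = {1, 2, 3, 4, 5, 6, 7, 8, 9, 10, 11, 12, 13, 14, 15, 16, 17, 18, 19, 20, 21, 22, 23, 24, 25, 26, 27, 28, 29, 30, 31, 32, 33, 34, 35, 36, 37, 38, 39, 40, 41, 42, 43, 44, 45, 46, 47, 48, 49, 50, 51, 52}


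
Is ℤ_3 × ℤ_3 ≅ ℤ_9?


Comparing ℤ_3 × ℤ_3 and ℤ_9:
gcd(3,3) = 3 ≠ 1. Max element order in ℤ_3×ℤ_3 is lcm(3,3) = 3 < 9, so it has no element of order 9

No, ℤ_3 × ℤ_3 ≇ ℤ_9


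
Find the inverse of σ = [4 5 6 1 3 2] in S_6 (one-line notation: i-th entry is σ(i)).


To find σ⁻¹, swap domain and range:
σ(1) = 4 → σ⁻¹(4) = 1
σ(2) = 5 → σ⁻¹(5) = 2
σ(3) = 6 → σ⁻¹(6) = 3
σ(4) = 1 → σ⁻¹(1) = 4
σ(5) = 3 → σ⁻¹(3) = 5
σ(6) = 2 → σ⁻¹(2) = 6

σ⁻¹ = [4 6 5 1 2 3]


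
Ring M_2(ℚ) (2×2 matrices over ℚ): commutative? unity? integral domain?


Matrix multiplication is non-commutative for n ≥ 2; the identity matrix I is the unity; singular matrices give zero divisors, so not an integral domain
Commutative: No
Integral domain: No
Has unity: Yes

M_2(ℚ) (2×2 matrices over ℚ): Commutative=No, Unity=Yes


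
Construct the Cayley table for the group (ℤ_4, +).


Elements: {0, 1, 2, 3}
Operation: addition mod 4
Entry (a, b) = (a + b) mod 4

Cayley table:
  | 0 | 1 | 2 | 3
0 | 0 | 1 | 2 | 3
1 | 1 | 2 | 3 | 0
2 | 2 | 3 | 0 | 1
3 | 3 | 0 | 1 | 2


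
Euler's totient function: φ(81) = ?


Factor n: 81 = 3^4
φ(n) = n · ∏(1 - 1/p) over distinct primes p | n
φ(81) = 81 · (1 - 1/3) = 54

φ(81) = 54


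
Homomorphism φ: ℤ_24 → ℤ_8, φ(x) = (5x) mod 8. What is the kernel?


Kernel = preimage of identity
ker(φ) = {x ∈ ℤ_24 : 5x ≡ 0 (mod 8)}. Since 8 | 24, φ is well-defined. The kernel is the cyclic subgroup ⟨8⟩ of ℤ_24 (order 3), i.e. {0, 8, 16}

ker(φ) = {0, 8, 16}


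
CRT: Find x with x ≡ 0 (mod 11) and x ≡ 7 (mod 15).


m₁ = 11, m₂ = 15, gcd = 1, so CRT applies. M = m₁·m₂ = 165
Let M₁ = M/m₁ = 15, M₂ = M/m₂ = 11
Find y₁ ≡ M₁⁻¹ (mod m₁): 15⁻¹ ≡ 3 (mod 11)
Find y₂ ≡ M₂⁻¹ (mod m₂): 11⁻¹ ≡ 11 (mod 15)
x = a₁·M₁·y₁ + a₂·M₂·y₂ = 0·15·3 + 7·11·11 = 847
Reduce mod 165: x ≡ 22
Check: 22 mod 11 = 0 ✓, 22 mod 15 = 7 ✓

x ≡ 22 (mod 165)


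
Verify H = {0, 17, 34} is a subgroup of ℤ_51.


Subgroup test for H = {0, 17, 34} in (ℤ_51, +):
(1) 0 ∈ H? Yes
(2) Closure: for all a,b ∈ H, (a+b) mod 51 ∈ H? Yes
(3) Inverses: for all a ∈ H, -a mod 51 ∈ H? Yes

Yes, H is a subgroup of ℤ_51


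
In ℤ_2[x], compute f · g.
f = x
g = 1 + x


Expand and collect like terms; reduce coefficients mod 2:
x^0: 0·1 = 0 ≡ 0 (mod 2)
x^1: 0·1 + 1·1 = 1 ≡ 1 (mod 2)
x^2: 1·1 = 1 ≡ 1 (mod 2)
Result: x + x^2

f · g = x + x^2


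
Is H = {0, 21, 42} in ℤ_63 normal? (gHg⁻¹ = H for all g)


H = {0, 21, 42} in ℤ_63
ℤ_63 is abelian; every subgroup of an abelian group is normal

Yes, normal subgroup


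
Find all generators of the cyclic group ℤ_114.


g generates ℤ_n iff gcd(g,n) = 1
Prime factors of 114: 2, 3, 19
Generators are g ∈ {1,...,113} not divisible by any of these primes.
Generators: {1, 5, 7, 11, 13, 17, 23, 25, 29, 31, 35, 37, 41, 43, 47, 49, 53, 55, 59, 61, 65, 67, 71, 73, 77, 79, 83, 85, 89, 91, 97, 101, 103, 107, 109, 113}
Number of generators = φ(114) = 36

Generators of ℤ_114 = {1, 5, 7, 11, 13, 17, 23, 25, 29, 31, 35, 37, 41, 43, 47, 49, 53, 55, 59, 61, 65, 67, 71, 73, 77, 79, 83, 85, 89, 91, 97, 101, 103, 107, 109, 113}


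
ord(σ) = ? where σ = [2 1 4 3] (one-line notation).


Cycle decomposition: (1 2) (3 4)
Cycle lengths: 2, 2
Order = lcm(2, 2) = 2

ord(σ) = 2


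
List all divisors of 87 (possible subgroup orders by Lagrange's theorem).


Lagrange's theorem: |H| divides |G|
|G| = 87
Divisors of 87: 1, 3, 29, 87

Possible subgroup orders: {1, 3, 29, 87}


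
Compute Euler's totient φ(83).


Factor n: 83 = 83
φ(n) = n · ∏(1 - 1/p) over distinct primes p | n
φ(83) = 83 · (1 - 1/83) = 82

φ(83) = 82


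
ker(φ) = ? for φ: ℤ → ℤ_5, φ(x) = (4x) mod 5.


Kernel = preimage of identity
ker(φ) = {x ∈ ℤ : 4x ≡ 0 (mod 5)}. gcd(4,5) = 1, so 4x ≡ 0 (mod 5) ⟺ x ≡ 0 (mod 5/1 = 5). Hence ker(φ) = 5ℤ

ker(φ) = 5ℤ


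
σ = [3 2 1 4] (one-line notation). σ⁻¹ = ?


To find σ⁻¹, swap domain and range:
σ(1) = 3 → σ⁻¹(3) = 1
σ(2) = 2 → σ⁻¹(2) = 2
σ(3) = 1 → σ⁻¹(1) = 3
σ(4) = 4 → σ⁻¹(4) = 4

σ⁻¹ = [3 2 1 4]


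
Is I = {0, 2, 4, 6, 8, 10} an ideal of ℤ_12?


Check ideal conditions for I = {0, 2, 4, 6, 8, 10} in ℤ_12:
(1) I is an additive subgroup? Yes
(2) For r ∈ ℤ_12 and a ∈ I: r·a ∈ I? Yes

Yes, I is an ideal of ℤ_12


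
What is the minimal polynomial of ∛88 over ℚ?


∛88 satisfies x³ - 88 = 0, irreducible over ℚ (no rational root; 88 is not a perfect cube)

Minimal polynomial: x³ - 88


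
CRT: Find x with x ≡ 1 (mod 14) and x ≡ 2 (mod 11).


m₁ = 14, m₂ = 11, gcd = 1, so CRT applies. M = m₁·m₂ = 154
Let M₁ = M/m₁ = 11, M₂ = M/m₂ = 14
Find y₁ ≡ M₁⁻¹ (mod m₁): 11⁻¹ ≡ 9 (mod 14)
Find y₂ ≡ M₂⁻¹ (mod m₂): 14⁻¹ ≡ 4 (mod 11)
x = a₁·M₁·y₁ + a₂·M₂·y₂ = 1·11·9 + 2·14·4 = 211
Reduce mod 154: x ≡ 57
Check: 57 mod 14 = 1 ✓, 57 mod 11 = 2 ✓

x ≡ 57 (mod 154)


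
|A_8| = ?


|A_n| = n!/2 (even permutations)
|A_8| = 8!/2 = 40320/2 = 20160

|A_8| = 20160


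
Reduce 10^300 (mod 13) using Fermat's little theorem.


Fermat's little theorem: if p is prime and gcd(a,p)=1, then a^(p-1) ≡ 1 (mod p)
p = 13 is prime, gcd(10,13) = 1
Reduce exponent: 300 mod 12 = 0
So 10^300 ≡ 10^0 (mod 13)
10^0 = 1

10^300 ≡ 1 (mod 13)


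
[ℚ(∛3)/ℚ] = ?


∛3 has minimal polynomial x³ - 3 (irreducible over ℚ since 3 is not a perfect cube)

[ℚ(∛3)/ℚ] = 3


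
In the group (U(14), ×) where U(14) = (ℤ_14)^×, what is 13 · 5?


Operation: multiplication mod 14
13 · 5 = (a × b) mod 14 with a = 13, b = 5

13 · 5 = 9


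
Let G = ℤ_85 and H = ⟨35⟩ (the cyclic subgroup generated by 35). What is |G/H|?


|⟨35⟩| = n / gcd(35, 85) = 85 / 5 = 17
H is normal (ℤ_85 is abelian).
|G/H| = |G| / |H| = 85 / 17 = 5

|G/H| = 5


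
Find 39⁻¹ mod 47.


Use the extended Euclidean algorithm to write 1 = 39·s + 47·t; then s mod 47 is the inverse.
Euclidean algorithm:
  39 = 0·47 + 39
  47 = 1·39 + 8
  39 = 4·8 + 7
  8 = 1·7 + 1
  7 = 7·1 + 0
gcd(39,47) = 1
Back-substitution gives: 39·(-6) + 47·(5) = 1
So 39⁻¹ ≡ -6 ≡ 41 (mod 47)
Check: 39 × 41 = 1599 ≡ 1 (mod 47) ✓

39⁻¹ ≡ 41 (mod 47)


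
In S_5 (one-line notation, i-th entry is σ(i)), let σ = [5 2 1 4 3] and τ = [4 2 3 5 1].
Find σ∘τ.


σ∘τ: apply τ first, then σ
1 →τ 4 →σ 4
2 →τ 2 →σ 2
3 →τ 3 →σ 1
4 →τ 5 →σ 3
5 →τ 1 →σ 5

σ∘τ = [4 2 1 3 5]


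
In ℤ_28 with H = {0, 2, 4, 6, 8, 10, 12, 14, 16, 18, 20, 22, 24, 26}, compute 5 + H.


5 + H = {5 + h (mod 28) : h ∈ H}
5+0=5, 5+2=7, 5+4=9, 5+6=11, 5+8=13, 5+10=15, 5+12=17, 5+14=19, 5+16=21, 5+18=23, 5+20=25, 5+22=27, 5+24=1, 5+26=3
5 + H = {1, 3, 5, 7, 9, 11, 13, 15, 17, 19, 21, 23, 25, 27} = 1 + H

5 + H = {1, 3, 5, 7, 9, 11, 13, 15, 17, 19, 21, 23, 25, 27}


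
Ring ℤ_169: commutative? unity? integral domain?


ℤ_169 is a commutative ring with unity 1; 169 = 13×13 is composite, so 13·13 ≡ 0 gives zero divisors (not an integral domain)
Commutative: Yes
Integral domain: No
Has unity: Yes

ℤ_169: Commutative=Yes, Unity=Yes


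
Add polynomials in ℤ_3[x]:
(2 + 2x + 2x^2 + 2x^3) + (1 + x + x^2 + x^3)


Add coefficients mod 3:
x^0: 2 + 1 = 0 (mod 3)
x^1: 2 + 1 = 0 (mod 3)
x^2: 2 + 1 = 0 (mod 3)
x^3: 2 + 1 = 0 (mod 3)
Result: 0

f + g = 0


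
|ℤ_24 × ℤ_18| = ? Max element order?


|ℤ_24 × ℤ_18| = 24 × 18 = 432
Max element order = lcm(24,18) = 72
Cyclic? No (gcd=6)

|ℤ_24×ℤ_18| = 432, max element order = 72


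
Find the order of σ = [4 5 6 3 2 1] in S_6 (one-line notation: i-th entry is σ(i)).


Cycle decomposition: (1 4 3 6) (2 5)
Cycle lengths: 4, 2
Order = lcm(4, 2) = 4

ord(σ) = 4


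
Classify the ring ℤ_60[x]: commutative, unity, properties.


ℤ_60 has zero divisors (2·30 ≡ 0), and these lift to constant zero divisors in ℤ_60[x]; so not an integral domain
Commutative: Yes
Integral domain: No
Has unity: Yes

ℤ_60[x]: Commutative=Yes, Unity=Yes


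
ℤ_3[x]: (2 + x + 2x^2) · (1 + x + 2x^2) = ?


Expand and collect like terms; reduce coefficients mod 3:
x^0: 2·1 = 2 ≡ 2 (mod 3)
x^1: 2·1 + 1·1 = 3 ≡ 0 (mod 3)
x^2: 2·2 + 1·1 + 2·1 = 7 ≡ 1 (mod 3)
x^3: 1·2 + 2·1 = 4 ≡ 1 (mod 3)
x^4: 2·2 = 4 ≡ 1 (mod 3)
Result: 2 + x^2 + x^3 + x^4

f · g = 2 + x^2 + x^3 + x^4


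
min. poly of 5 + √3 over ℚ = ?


Let α = 5 + √3. Then α - 5 = √3, so (α - 5)² = 3, giving α² - 10α + 22 = 0. Degree 2 and α ∉ ℚ, so this is the minimal polynomial.

Minimal polynomial: x² - 10x + 22


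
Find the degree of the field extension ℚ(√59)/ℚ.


√59 has minimal polynomial x² - 59 (irreducible over ℚ since 59 is squarefree)

[ℚ(√59)/ℚ] = 2


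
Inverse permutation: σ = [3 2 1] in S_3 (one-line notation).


To find σ⁻¹, swap domain and range:
σ(1) = 3 → σ⁻¹(3) = 1
σ(2) = 2 → σ⁻¹(2) = 2
σ(3) = 1 → σ⁻¹(1) = 3

σ⁻¹ = [3 2 1]


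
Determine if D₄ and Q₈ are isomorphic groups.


Comparing D₄ and Q₈:
D₄ has 5 elements of order 2; Q₈ has only 1

No, D₄ ≇ Q₈


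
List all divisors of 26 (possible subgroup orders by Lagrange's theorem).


Lagrange's theorem: |H| divides |G|
|G| = 26
Divisors of 26: 1, 2, 13, 26

Possible subgroup orders: {1, 2, 13, 26}


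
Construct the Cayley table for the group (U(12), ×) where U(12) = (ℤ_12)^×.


Elements: {1, 5, 7, 11}
Operation: multiplication mod 12
Entry (a, b) = (a × b) mod 12

Cayley table:
   |  1 |  5 |  7 | 11
 1 |  1 |  5 |  7 | 11
 5 |  5 |  1 | 11 |  7
 7 |  7 | 11 |  1 |  5
11 | 11 |  7 |  5 |  1


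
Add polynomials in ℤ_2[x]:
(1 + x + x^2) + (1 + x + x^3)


Add coefficients mod 2:
x^0: 1 + 1 = 0 (mod 2)
x^1: 1 + 1 = 0 (mod 2)
x^2: 1 + 0 = 1 (mod 2)
x^3: 0 + 1 = 1 (mod 2)
Result: x^2 + x^3

f + g = x^2 + x^3


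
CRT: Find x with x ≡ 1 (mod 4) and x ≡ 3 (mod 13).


m₁ = 4, m₂ = 13, gcd = 1, so CRT applies. M = m₁·m₂ = 52
Let M₁ = M/m₁ = 13, M₂ = M/m₂ = 4
Find y₁ ≡ M₁⁻¹ (mod m₁): 13⁻¹ ≡ 1 (mod 4)
Find y₂ ≡ M₂⁻¹ (mod m₂): 4⁻¹ ≡ 10 (mod 13)
x = a₁·M₁·y₁ + a₂·M₂·y₂ = 1·13·1 + 3·4·10 = 133
Reduce mod 52: x ≡ 29
Check: 29 mod 4 = 1 ✓, 29 mod 13 = 3 ✓

x ≡ 29 (mod 52)


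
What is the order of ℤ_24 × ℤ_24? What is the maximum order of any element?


|ℤ_24 × ℤ_24| = 24 × 24 = 576
Max element order = lcm(24,24) = 24
Cyclic? No (gcd=24)

|ℤ_24×ℤ_24| = 576, max element order = 24


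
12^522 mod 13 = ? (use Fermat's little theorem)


Fermat's little theorem: if p is prime and gcd(a,p)=1, then a^(p-1) ≡ 1 (mod p)
p = 13 is prime, gcd(12,13) = 1
Reduce exponent: 522 mod 12 = 6
So 12^522 ≡ 12^6 (mod 13)
12^6 mod 13 = 1

12^522 ≡ 1 (mod 13)


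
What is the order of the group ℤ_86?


ℤ_n has n elements.

|ℤ_86| = 86


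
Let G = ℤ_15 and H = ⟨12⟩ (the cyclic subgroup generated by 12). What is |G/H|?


|⟨12⟩| = n / gcd(12, 15) = 15 / 3 = 5
H is normal (ℤ_15 is abelian).
|G/H| = |G| / |H| = 15 / 5 = 3

|G/H| = 3


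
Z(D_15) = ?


Z(G) = {g ∈ G | gx = xg for all x ∈ G}
For odd n, Z(D_n) = {e}: no nontrivial rotation commutes with all reflections

Z(D_15) = {e}


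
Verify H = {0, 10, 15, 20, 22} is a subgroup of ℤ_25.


Subgroup test for H = {0, 10, 15, 20, 22} in (ℤ_25, +):
(1) 0 ∈ H? Yes
(2) Closure: for all a,b ∈ H, (a+b) mod 25 ∈ H? No  [counterexample: 10 + 20 = 5 ∉ H]
(3) Inverses: for all a ∈ H, -a mod 25 ∈ H? No

No, H is not a subgroup of ℤ_25


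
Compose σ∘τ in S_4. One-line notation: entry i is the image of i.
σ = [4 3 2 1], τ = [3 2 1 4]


σ∘τ: apply τ first, then σ
1 →τ 3 →σ 2
2 →τ 2 →σ 3
3 →τ 1 →σ 4
4 →τ 4 →σ 1

σ∘τ = [2 3 4 1]


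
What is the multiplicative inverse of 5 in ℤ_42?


Use the extended Euclidean algorithm to write 1 = 5·s + 42·t; then s mod 42 is the inverse.
Euclidean algorithm:
  5 = 0·42 + 5
  42 = 8·5 + 2
  5 = 2·2 + 1
  2 = 2·1 + 0
gcd(5,42) = 1
Back-substitution gives: 5·(17) + 42·(-2) = 1
So 5⁻¹ ≡ 17 ≡ 17 (mod 42)
Check: 5 × 17 = 85 ≡ 1 (mod 42) ✓

5⁻¹ ≡ 17 (mod 42)


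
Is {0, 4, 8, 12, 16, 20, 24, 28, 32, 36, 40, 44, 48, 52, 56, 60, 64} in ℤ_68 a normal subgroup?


H = {0, 4, 8, 12, 16, 20, 24, 28, 32, 36, 40, 44, 48, 52, 56, 60, 64} in ℤ_68
ℤ_68 is abelian; every subgroup of an abelian group is normal

Yes, normal subgroup


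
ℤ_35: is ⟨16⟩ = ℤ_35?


g generates ℤ_n iff gcd(g, n) = 1
gcd(16, 35) = 1
Since gcd = 1, 16 is a generator.

Yes, 16 generates ℤ_35


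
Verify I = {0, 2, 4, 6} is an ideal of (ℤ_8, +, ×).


Check ideal conditions for I = {0, 2, 4, 6} in ℤ_8:
(1) I is an additive subgroup? Yes
(2) For r ∈ ℤ_8 and a ∈ I: r·a ∈ I? Yes

Yes, I is an ideal of ℤ_8


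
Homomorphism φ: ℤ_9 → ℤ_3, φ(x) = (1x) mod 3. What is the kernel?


Kernel = preimage of identity
ker(φ) = {x ∈ ℤ_9 : 1x ≡ 0 (mod 3)}. Since 3 | 9, φ is well-defined. The kernel is the cyclic subgroup ⟨3⟩ of ℤ_9 (order 3), i.e. {0, 3, 6}

ker(φ) = {0, 3, 6}


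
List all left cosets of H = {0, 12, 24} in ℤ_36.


H = {0, 12, 24}, |H| = 3
Number of cosets = |G|/|H| = 36/3 = 12
0 + H = {0, 12, 24}
1 + H = {1, 13, 25}
2 + H = {2, 14, 26}
3 + H = {3, 15, 27}
4 + H = {4, 16, 28}
5 + H = {5, 17, 29}
6 + H = {6, 18, 30}
7 + H = {7, 19, 31}
8 + H = {8, 20, 32}
9 + H = {9, 21, 33}
10 + H = {10, 22, 34}
11 + H = {11, 23, 35}

Cosets: 0+H={0,12,24}; 1+H={1,13,25}; 2+H={2,14,26}; 3+H={3,15,27}; 4+H={4,16,28}; 5+H={5,17,29}; 6+H={6,18,30}; 7+H={7,19,31}; 8+H={8,20,32}; 9+H={9,21,33}; 10+H={10,22,34}; 11+H={11,23,35}


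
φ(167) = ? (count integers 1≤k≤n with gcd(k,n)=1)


Factor n: 167 = 167
φ(n) = n · ∏(1 - 1/p) over distinct primes p | n
φ(167) = 167 · (1 - 1/167) = 166

φ(167) = 166


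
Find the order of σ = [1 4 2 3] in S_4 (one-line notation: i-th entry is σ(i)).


Cycle decomposition: (2 4 3)
Cycle lengths: 3
Order = lcm(3) = 3

ord(σ) = 3
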